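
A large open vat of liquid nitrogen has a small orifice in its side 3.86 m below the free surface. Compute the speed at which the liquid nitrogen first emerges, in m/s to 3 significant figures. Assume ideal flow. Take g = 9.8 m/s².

8.70 m/s

Torricelli's result v = √(2gh) gives v = √(2·9.8·3.86) = 8.70 m/s.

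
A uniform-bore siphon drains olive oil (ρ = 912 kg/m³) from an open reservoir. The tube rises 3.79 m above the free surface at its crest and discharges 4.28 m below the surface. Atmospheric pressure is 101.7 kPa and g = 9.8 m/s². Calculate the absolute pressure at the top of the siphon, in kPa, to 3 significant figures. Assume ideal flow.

Bernoulli surface→outlet gives ½v² = g·h_out, so v = √(2·9.8·4.28) = 9.16 m/s.
Continuity keeps v the same throughout the tube; from surface to crest, P_atm + 0 = P_top + ½ρv² + ρg·h_top.
P_top = 101700 − ½·912·9.16² − 912·9.8·3.79 = 29600 Pa.

P_top ≈ 29.6 kPa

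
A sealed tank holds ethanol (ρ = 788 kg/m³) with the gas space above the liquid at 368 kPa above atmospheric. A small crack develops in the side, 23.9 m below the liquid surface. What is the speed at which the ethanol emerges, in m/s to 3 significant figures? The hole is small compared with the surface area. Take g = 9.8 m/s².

Take point 1 at the surface (v₁ ≈ 0) and point 2 at the hole (at atmospheric pressure). Bernoulli: P₁ + ρg h = P_atm + ½ρv₂².
With P₁ − P_atm = 368000 Pa, v₂ = √(2gh + 2ΔP/ρ) = √(2·9.8·23.9 + 2·368000/788) = 37.4 m/s.

v ≈ 37.4 m/s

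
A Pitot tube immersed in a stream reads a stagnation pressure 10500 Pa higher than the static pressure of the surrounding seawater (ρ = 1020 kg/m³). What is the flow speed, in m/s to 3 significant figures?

v ≈ 4.54 m/s

Bernoulli between the free stream and the stagnation point: ½ρv² = P_stag − P_static.
v = √(2ΔP/ρ) = √(2·10500/1020) = 4.54 m/s.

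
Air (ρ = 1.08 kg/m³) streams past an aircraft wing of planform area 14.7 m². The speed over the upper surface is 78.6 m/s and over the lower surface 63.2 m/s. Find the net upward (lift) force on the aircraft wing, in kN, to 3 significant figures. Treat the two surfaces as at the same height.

With equal heights on the two surfaces, Bernoulli gives P_lower − P_upper = ½ρ(v_upper² − v_lower²).
ΔP = ½·1.08·(78.6² − 63.2²) = 1180 Pa.
Lift = ΔP · A = 1180 × 14.7 = 17300 N.

17.3 kN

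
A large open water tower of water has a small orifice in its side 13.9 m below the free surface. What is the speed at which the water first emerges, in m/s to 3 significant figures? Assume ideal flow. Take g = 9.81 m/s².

Torricelli's result v = √(2gh) gives v = √(2·9.81·13.9) = 16.5 m/s.

16.5 m/s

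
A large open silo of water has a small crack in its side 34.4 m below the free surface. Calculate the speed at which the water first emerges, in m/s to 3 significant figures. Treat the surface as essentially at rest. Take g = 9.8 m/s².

Torricelli's result v = √(2gh) gives v = √(2·9.8·34.4) = 26.0 m/s.

26.0 m/s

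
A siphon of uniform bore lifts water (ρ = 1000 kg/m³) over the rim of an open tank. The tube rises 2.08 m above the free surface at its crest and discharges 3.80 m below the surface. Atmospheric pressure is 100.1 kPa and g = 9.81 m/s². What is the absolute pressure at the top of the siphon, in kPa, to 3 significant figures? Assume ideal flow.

Bernoulli surface→outlet gives ½v² = g·h_out, so v = √(2·9.81·3.80) = 8.63 m/s.
With constant cross-section the crest speed equals v; applying Bernoulli from the surface up to the crest, P_top = P_atm − ½ρv² − ρg·h_top.
P_top = 100100 − ½·1000·8.63² − 1000·9.81·2.08 = 42400 Pa.

P_top = 42.4 kPa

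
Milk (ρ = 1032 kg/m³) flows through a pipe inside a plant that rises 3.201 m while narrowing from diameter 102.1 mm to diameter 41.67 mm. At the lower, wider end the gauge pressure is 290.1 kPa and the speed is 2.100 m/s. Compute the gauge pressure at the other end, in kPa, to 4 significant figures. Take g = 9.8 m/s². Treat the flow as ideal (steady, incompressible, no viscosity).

Continuity gives A₁v₁ = A₂v₂, so v₂ = (81.87 cm²)/(13.64 cm²) × 2.100 m/s = 12.61 m/s.
Energy conservation along the streamline gives P₂ = P₁ − ½ρ(v₂² − v₁²) − ρg(h₂ − h₁).
P₂ = 290100 + ½·1032·(2.100² − 12.61²) − 1032·9.8·(+3.201) = 290100 + (-79740) − (32370) = 178000 Pa.

P₂ ≈ 178.0 kPa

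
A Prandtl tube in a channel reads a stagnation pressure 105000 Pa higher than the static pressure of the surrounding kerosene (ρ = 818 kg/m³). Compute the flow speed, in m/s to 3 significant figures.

v = 16.0 m/s

Bernoulli between the free stream and the stagnation point: ½ρv² = P_stag − P_static.
v = √(2ΔP/ρ) = √(2·105000/818) = 16.0 m/s.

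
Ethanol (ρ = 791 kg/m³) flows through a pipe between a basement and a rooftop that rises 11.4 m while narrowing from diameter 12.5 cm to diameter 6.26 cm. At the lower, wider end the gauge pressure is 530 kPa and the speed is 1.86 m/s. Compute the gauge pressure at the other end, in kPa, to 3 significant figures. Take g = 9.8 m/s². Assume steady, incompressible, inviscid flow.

P₂ = 421 kPa

Continuity gives A₁v₁ = A₂v₂, so v₂ = (123 cm²)/(30.8 cm²) × 1.86 m/s = 7.42 m/s.
Energy conservation along the streamline gives P₂ = P₁ − ½ρ(v₂² − v₁²) − ρg(h₂ − h₁).
P₂ = 530000 + ½·791·(1.86² − 7.42²) − 791·9.8·(+11.4) = 530000 + (-20400) − (88400) = 421000 Pa.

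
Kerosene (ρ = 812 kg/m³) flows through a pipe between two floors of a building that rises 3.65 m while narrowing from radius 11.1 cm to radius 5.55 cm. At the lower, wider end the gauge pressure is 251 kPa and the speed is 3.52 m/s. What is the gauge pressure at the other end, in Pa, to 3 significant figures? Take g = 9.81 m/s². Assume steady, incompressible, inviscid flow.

P₂ = 146000 Pa

The volume flow rate is constant, so v₂ = (A₁/A₂)v₁ = (387/96.8)·3.52 = 14.1 m/s.
Bernoulli: P₁ + ½ρv₁² + ρg h₁ = P₂ + ½ρv₂² + ρg h₂, so P₂ = P₁ + ½ρ(v₁² − v₂²) − ρg(h₂ − h₁).
P₂ = 251000 + ½·812·(3.52² − 14.1²) − 812·9.81·(+3.65) = 251000 + (-75500) − (29100) = 146000 Pa.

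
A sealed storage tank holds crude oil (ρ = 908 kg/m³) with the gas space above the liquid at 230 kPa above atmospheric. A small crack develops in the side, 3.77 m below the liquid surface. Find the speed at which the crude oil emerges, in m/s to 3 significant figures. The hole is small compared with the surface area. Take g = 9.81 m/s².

Take point 1 at the surface (v₁ ≈ 0) and point 2 at the hole (at atmospheric pressure). Bernoulli: P₁ + ρg h = P_atm + ½ρv₂².
With P₁ − P_atm = 230000 Pa, v₂ = √(2gh + 2ΔP/ρ) = √(2·9.81·3.77 + 2·230000/908) = 24.1 m/s.

v = 24.1 m/s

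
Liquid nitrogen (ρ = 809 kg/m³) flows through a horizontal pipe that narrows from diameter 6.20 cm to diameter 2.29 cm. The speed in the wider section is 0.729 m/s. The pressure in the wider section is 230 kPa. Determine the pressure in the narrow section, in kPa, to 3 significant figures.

The volume flow rate is constant, so v₂ = (A₁/A₂)v₁ = (30.2/4.12)·0.729 = 5.34 m/s.
Bernoulli (h₁ = h₂): P₁ − P₂ = ½ρ(v₂² − v₁²).
P₂ = P₁ − ½ρ(v₂² − v₁²) = 230000 − ½·809·(5.34² − 0.729²) = 230000 − 11300 = 219000 Pa.

P₂ ≈ 219 kPa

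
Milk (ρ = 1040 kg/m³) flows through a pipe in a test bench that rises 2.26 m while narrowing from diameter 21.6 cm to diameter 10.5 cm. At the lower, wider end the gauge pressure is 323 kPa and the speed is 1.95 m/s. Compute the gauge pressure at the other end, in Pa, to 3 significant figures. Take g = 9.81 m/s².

P₂ = 267000 Pa

Mass conservation (A₁v₁ = A₂v₂) gives v₂ = 1.95 × 366/86.6 = 8.25 m/s.
Applying Bernoulli between the two ends and solving for P₂: P₂ = P₁ + ½ρ(v₁² − v₂²) − ρgΔh.
P₂ = 323000 + ½·1040·(1.95² − 8.25²) − 1040·9.81·(+2.26) = 323000 + (-33400) − (23100) = 267000 Pa.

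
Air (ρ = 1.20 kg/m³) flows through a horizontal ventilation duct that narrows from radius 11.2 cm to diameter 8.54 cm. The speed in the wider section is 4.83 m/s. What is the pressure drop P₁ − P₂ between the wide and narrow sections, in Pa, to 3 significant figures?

649 Pa

Mass conservation (A₁v₁ = A₂v₂) gives v₂ = 4.83 × 394/57.3 = 33.2 m/s.
The pipe is horizontal, so Bernoulli reduces to P₁ + ½ρv₁² = P₂ + ½ρv₂².
P₁ − P₂ = ½·1.20·(33.2² − 4.83²) = ½·1.20·1080 = 649 Pa.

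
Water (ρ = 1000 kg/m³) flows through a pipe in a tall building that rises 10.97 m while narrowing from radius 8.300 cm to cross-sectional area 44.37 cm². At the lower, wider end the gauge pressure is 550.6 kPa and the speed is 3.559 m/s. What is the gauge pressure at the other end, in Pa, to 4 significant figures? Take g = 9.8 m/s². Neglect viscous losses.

P₂ ≈ 298700 Pa

Mass conservation (A₁v₁ = A₂v₂) gives v₂ = 3.559 × 216.4/44.37 = 17.36 m/s.
Energy conservation along the streamline gives P₂ = P₁ − ½ρ(v₂² − v₁²) − ρg(h₂ − h₁).
P₂ = 550600 + ½·1000·(3.559² − 17.36²) − 1000·9.8·(+10.97) = 550600 + (-144300) − (107500) = 298700 Pa.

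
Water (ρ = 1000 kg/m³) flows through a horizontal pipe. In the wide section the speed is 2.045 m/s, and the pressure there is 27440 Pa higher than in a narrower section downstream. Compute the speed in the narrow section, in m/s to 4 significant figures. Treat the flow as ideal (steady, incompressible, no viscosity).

v₂ ≈ 7.685 m/s

With h₁ = h₂, rearranging Bernoulli gives v₂ = √(v₁² + 2ΔP/ρ).
v₂ = √(2.045² + 2·27440/1000) = √(4.182 + 54.88) = 7.685 m/s.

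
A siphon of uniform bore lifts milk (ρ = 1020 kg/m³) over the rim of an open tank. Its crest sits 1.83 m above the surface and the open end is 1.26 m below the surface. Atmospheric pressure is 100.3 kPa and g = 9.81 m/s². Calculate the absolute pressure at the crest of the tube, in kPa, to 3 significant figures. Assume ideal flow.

Bernoulli surface→outlet gives ½v² = g·h_out, so v = √(2·9.81·1.26) = 4.97 m/s.
With constant cross-section the crest speed equals v; applying Bernoulli from the surface up to the crest, P_top = P_atm − ½ρv² − ρg·h_top.
P_top = 100300 − ½·1020·4.97² − 1020·9.81·1.83 = 69400 Pa.

P_top = 69.4 kPa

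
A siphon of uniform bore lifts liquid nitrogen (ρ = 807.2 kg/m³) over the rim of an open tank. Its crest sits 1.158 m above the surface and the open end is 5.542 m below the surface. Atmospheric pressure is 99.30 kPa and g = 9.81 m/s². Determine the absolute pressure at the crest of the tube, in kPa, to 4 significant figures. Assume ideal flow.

P_top ≈ 46.25 kPa

The outlet speed comes from Torricelli: v = √(2g·5.542) = 10.43 m/s.
The bore is uniform, so the speed at the crest is the same v. Bernoulli surface→crest: P_atm = P_top + ½ρv² + ρg·h_top.
P_top = 99300 − ½·807.2·10.43² − 807.2·9.81·1.158 = 46250 Pa.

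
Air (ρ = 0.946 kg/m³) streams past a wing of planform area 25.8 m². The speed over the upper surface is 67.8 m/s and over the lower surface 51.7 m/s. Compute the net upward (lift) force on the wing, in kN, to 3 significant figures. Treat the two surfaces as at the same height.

From P + ½ρv² = const at equal height, P_low − P_up = ½ρ(v_up² − v_low²).
ΔP = ½·0.946·(67.8² − 51.7²) = 910 Pa.
Lift = ΔP · A = 910 × 25.8 = 23500 N.

F ≈ 23.5 kN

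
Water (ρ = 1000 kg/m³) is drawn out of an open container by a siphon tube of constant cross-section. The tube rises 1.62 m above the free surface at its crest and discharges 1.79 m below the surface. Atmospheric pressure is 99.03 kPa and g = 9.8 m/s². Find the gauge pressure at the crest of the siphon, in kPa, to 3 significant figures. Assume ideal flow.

P_gauge ≈ -33.4 kPa

The outlet speed comes from Torricelli: v = √(2g·1.79) = 5.92 m/s.
The bore is uniform, so the speed at the crest is the same v. Bernoulli surface→crest: P_atm = P_top + ½ρv² + ρg·h_top.
P_top = 99030 − ½·1000·5.92² − 1000·9.8·1.62 = 65600 Pa. So P_gauge = P_top − P_atm = -33400 Pa.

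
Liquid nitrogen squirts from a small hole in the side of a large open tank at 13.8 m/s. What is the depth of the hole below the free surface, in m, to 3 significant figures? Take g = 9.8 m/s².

Torricelli: v = √(2gh), so h = v²/(2g).
h = 13.8²/(2·9.8) = 190/19.60 = 9.72 m.

9.72 m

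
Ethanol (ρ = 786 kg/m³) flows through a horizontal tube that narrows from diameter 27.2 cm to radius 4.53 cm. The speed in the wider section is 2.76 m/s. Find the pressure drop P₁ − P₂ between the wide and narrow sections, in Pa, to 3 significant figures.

ΔP ≈ 240000 Pa

By continuity, v₂ = v₁·A₁/A₂ = 2.76·(581/64.5) = 24.9 m/s.
Along the horizontal streamline, P + ½ρv² is constant.
P₁ − P₂ = ½·786·(24.9² − 2.76²) = ½·786·611 = 240000 Pa.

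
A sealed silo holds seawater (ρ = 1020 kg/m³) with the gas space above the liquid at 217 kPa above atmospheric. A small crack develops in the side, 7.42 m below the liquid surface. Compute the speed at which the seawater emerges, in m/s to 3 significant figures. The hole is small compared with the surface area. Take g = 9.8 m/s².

Take point 1 at the surface (v₁ ≈ 0) and point 2 at the hole (at atmospheric pressure). Bernoulli: P₁ + ρg h = P_atm + ½ρv₂².
With P₁ − P_atm = 217000 Pa, v₂ = √(2gh + 2ΔP/ρ) = √(2·9.8·7.42 + 2·217000/1020) = 23.9 m/s.

v ≈ 23.9 m/s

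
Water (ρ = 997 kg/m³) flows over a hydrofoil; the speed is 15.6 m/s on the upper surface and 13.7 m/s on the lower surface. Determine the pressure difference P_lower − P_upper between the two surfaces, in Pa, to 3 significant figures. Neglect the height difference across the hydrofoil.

ΔP = 27800 Pa

With negligible Δh, P + ½ρv² is constant, so P_low − P_up = ½ρ(v_up² − v_low²).
ΔP = ½·997·(15.6² − 13.7²) = 27800 Pa.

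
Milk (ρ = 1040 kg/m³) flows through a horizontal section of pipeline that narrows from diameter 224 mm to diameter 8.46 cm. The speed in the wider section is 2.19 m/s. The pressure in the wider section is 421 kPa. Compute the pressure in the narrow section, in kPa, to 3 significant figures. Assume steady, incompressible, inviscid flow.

P₂ = 301 kPa

The volume flow rate is constant, so v₂ = (A₁/A₂)v₁ = (394/56.2)·2.19 = 15.4 m/s.
The pipe is horizontal, so Bernoulli reduces to P₁ + ½ρv₁² = P₂ + ½ρv₂².
P₂ = P₁ − ½ρ(v₂² − v₁²) = 421000 − ½·1040·(15.4² − 2.19²) = 421000 − 120000 = 301000 Pa.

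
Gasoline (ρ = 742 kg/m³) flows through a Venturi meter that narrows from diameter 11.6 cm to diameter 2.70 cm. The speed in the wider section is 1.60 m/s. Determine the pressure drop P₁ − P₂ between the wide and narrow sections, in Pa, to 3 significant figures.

The volume flow rate is constant, so v₂ = (A₁/A₂)v₁ = (106/5.73)·1.60 = 29.5 m/s.
With no height change, Bernoulli's equation is P₁ + ½ρv₁² = P₂ + ½ρv₂².
P₁ − P₂ = ½·742·(29.5² − 1.60²) = ½·742·870 = 323000 Pa.

ΔP = 323000 Pa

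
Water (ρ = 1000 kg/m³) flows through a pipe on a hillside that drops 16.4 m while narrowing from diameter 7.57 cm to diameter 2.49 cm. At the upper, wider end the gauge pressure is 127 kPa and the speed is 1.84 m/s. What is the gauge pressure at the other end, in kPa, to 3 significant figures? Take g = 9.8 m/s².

P₂ ≈ 145 kPa

Mass conservation (A₁v₁ = A₂v₂) gives v₂ = 1.84 × 45.0/4.87 = 17.0 m/s.
Applying Bernoulli between the two ends and solving for P₂: P₂ = P₁ + ½ρ(v₁² − v₂²) − ρgΔh.
P₂ = 127000 + ½·1000·(1.84² − 17.0²) − 1000·9.8·(−16.4) = 127000 + (-143000) − (-161000) = 145000 Pa.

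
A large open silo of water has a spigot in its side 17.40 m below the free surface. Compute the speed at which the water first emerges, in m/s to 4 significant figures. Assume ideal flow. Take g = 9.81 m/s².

v = 18.48 m/s

The surface is effectively still and both ends are open, so ½v² = gh and v = √(2·9.81·17.40) = 18.48 m/s.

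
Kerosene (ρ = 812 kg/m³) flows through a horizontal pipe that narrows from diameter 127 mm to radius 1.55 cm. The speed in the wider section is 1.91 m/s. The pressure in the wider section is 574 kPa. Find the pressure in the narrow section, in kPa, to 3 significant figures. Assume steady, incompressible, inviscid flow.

By continuity, v₂ = v₁·A₁/A₂ = 1.91·(127/7.55) = 32.1 m/s.
Along the horizontal streamline, P + ½ρv² is constant.
P₂ = P₁ − ½ρ(v₂² − v₁²) = 574000 − ½·812·(32.1² − 1.91²) = 574000 − 416000 = 158000 Pa.

P₂ ≈ 158 kPa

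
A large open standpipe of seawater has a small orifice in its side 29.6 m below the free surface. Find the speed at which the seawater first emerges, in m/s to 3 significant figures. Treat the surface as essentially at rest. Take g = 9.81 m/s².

Bernoulli from surface to hole (P equal, v_surface ≈ 0): v = √(2gh) = √(2×9.81×29.6) = 24.1 m/s.

v = 24.1 m/s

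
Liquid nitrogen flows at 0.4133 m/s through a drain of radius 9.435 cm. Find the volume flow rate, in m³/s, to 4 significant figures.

Q = A·v = 0.02797 m² × 0.4133 m/s = 0.01156 m³/s.

0.01156 m³/s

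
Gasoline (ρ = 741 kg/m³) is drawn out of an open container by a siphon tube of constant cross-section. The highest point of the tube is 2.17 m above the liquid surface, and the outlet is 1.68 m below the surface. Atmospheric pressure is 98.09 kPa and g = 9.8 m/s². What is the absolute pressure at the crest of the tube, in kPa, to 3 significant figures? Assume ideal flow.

70.1 kPa

From the surface to the outlet (both open to atmosphere, surface at rest): v = √(2g·h_out) = √(2·9.8·1.68) = 5.74 m/s.
The bore is uniform, so the speed at the crest is the same v. Bernoulli surface→crest: P_atm = P_top + ½ρv² + ρg·h_top.
P_top = 98090 − ½·741·5.74² − 741·9.8·2.17 = 70100 Pa.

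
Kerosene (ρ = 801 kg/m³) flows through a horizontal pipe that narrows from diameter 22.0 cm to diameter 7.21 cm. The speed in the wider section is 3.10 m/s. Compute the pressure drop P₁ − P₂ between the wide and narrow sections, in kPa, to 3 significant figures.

By continuity, v₂ = v₁·A₁/A₂ = 3.10·(380/40.8) = 28.9 m/s.
The pipe is horizontal, so Bernoulli reduces to P₁ + ½ρv₁² = P₂ + ½ρv₂².
P₁ − P₂ = ½·801·(28.9² − 3.10²) = ½·801·823 = 330000 Pa.

330 kPa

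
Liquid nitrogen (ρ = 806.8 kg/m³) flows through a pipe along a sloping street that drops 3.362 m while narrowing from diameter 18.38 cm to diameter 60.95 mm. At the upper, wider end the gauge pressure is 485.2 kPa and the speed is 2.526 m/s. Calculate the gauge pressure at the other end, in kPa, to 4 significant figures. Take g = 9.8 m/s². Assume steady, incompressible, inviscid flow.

P₂ ≈ 301.5 kPa

The volume flow rate is constant, so v₂ = (A₁/A₂)v₁ = (265.3/29.18)·2.526 = 22.97 m/s.
Applying Bernoulli between the two ends and solving for P₂: P₂ = P₁ + ½ρ(v₁² − v₂²) − ρgΔh.
P₂ = 485200 + ½·806.8·(2.526² − 22.97²) − 806.8·9.8·(−3.362) = 485200 + (-210300) − (-26580) = 301500 Pa.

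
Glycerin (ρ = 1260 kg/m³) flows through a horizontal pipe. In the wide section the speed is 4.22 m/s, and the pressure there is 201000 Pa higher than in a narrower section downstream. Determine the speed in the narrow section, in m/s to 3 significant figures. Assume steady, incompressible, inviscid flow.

With h₁ = h₂, rearranging Bernoulli gives v₂ = √(v₁² + 2ΔP/ρ).
v₂ = √(4.22² + 2·201000/1260) = √(17.8 + 319) = 18.4 m/s.

18.4 m/s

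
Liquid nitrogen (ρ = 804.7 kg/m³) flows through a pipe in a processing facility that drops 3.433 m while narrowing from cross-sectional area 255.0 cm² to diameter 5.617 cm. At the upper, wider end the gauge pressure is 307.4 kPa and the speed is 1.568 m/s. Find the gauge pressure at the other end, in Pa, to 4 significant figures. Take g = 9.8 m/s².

P₂ = 230700 Pa

The volume flow rate is constant, so v₂ = (A₁/A₂)v₁ = (255.0/24.78)·1.568 = 16.14 m/s.
Bernoulli: P₁ + ½ρv₁² + ρg h₁ = P₂ + ½ρv₂² + ρg h₂, so P₂ = P₁ + ½ρ(v₁² − v₂²) − ρg(h₂ − h₁).
P₂ = 307400 + ½·804.7·(1.568² − 16.14²) − 804.7·9.8·(−3.433) = 307400 + (-103800) − (-27070) = 230700 Pa.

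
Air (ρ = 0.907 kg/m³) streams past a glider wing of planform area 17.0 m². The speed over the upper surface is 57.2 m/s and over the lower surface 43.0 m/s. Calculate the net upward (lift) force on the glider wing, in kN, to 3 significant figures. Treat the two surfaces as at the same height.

From P + ½ρv² = const at equal height, P_low − P_up = ½ρ(v_up² − v_low²).
ΔP = ½·0.907·(57.2² − 43.0²) = 645 Pa.
Lift = ΔP · A = 645 × 17.0 = 11000 N.

F ≈ 11.0 kN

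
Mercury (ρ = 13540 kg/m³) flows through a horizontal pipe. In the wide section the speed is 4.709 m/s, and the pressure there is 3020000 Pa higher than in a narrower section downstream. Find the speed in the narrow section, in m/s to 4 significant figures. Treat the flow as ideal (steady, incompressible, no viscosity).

v₂ ≈ 21.64 m/s

Along the level pipe P + ½ρv² is conserved, hence v₂² = v₁² + 2(P₁ − P₂)/ρ.
v₂ = √(4.709² + 2·3020000/13540) = √(22.17 + 446.1) = 21.64 m/s.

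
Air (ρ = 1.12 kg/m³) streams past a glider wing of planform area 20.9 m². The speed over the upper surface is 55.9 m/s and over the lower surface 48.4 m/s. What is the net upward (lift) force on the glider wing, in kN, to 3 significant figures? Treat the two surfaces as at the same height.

F ≈ 9.16 kN

With equal heights on the two surfaces, Bernoulli gives P_lower − P_upper = ½ρ(v_upper² − v_lower²).
ΔP = ½·1.12·(55.9² − 48.4²) = 438 Pa.
Lift = ΔP · A = 438 × 20.9 = 9160 N.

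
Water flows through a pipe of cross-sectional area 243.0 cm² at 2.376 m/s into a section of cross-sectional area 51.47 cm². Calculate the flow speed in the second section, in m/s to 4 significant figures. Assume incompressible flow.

v₂ ≈ 11.22 m/s

Mass conservation (A₁v₁ = A₂v₂) gives v₂ = 2.376 × 243.0/51.47 = 11.22 m/s.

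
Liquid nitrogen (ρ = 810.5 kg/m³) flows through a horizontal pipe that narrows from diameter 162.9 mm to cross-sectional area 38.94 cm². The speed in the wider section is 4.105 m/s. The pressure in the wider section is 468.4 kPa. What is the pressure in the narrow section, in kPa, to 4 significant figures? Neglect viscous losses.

P₂ ≈ 279.6 kPa

Mass conservation (A₁v₁ = A₂v₂) gives v₂ = 4.105 × 208.4/38.94 = 21.97 m/s.
The pipe is horizontal, so Bernoulli reduces to P₁ + ½ρv₁² = P₂ + ½ρv₂².
P₂ = P₁ − ½ρ(v₂² − v₁²) = 468400 − ½·810.5·(21.97² − 4.105²) = 468400 − 188800 = 279600 Pa.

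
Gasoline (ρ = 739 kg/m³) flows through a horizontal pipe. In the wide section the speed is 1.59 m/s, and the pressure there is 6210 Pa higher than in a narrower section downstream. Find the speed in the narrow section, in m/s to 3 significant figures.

Horizontal Bernoulli: P₁ + ½ρv₁² = P₂ + ½ρv₂², so v₂² = v₁² + 2(P₁ − P₂)/ρ.
v₂ = √(1.59² + 2·6210/739) = √(2.53 + 16.8) = 4.40 m/s.

v₂ = 4.40 m/s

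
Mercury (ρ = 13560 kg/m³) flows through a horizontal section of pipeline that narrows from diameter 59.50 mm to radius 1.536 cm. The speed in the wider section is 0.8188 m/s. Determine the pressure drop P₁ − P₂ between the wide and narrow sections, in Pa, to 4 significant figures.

Continuity gives A₁v₁ = A₂v₂, so v₂ = (27.81 cm²)/(7.412 cm²) × 0.8188 m/s = 3.072 m/s.
Along the horizontal streamline, P + ½ρv² is constant.
P₁ − P₂ = ½·13560·(3.072² − 0.8188²) = ½·13560·8.764 = 59420 Pa.

ΔP ≈ 59420 Pa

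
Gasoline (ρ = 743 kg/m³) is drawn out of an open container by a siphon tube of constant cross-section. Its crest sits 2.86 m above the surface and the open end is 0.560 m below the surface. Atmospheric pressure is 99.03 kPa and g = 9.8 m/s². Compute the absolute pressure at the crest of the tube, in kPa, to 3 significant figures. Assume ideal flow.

The outlet speed comes from Torricelli: v = √(2g·0.560) = 3.31 m/s.
The bore is uniform, so the speed at the crest is the same v. Bernoulli surface→crest: P_atm = P_top + ½ρv² + ρg·h_top.
P_top = 99030 − ½·743·3.31² − 743·9.8·2.86 = 74100 Pa.

P_top ≈ 74.1 kPa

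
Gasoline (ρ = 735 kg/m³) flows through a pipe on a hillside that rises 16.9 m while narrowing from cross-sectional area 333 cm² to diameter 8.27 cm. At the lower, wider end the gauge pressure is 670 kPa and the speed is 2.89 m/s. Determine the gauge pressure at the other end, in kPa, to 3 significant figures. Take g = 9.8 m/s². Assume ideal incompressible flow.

The volume flow rate is constant, so v₂ = (A₁/A₂)v₁ = (333/53.7)·2.89 = 17.9 m/s.
Energy conservation along the streamline gives P₂ = P₁ − ½ρ(v₂² − v₁²) − ρg(h₂ − h₁).
P₂ = 670000 + ½·735·(2.89² − 17.9²) − 735·9.8·(+16.9) = 670000 + (-115000) − (122000) = 433000 Pa.

P₂ = 433 kPa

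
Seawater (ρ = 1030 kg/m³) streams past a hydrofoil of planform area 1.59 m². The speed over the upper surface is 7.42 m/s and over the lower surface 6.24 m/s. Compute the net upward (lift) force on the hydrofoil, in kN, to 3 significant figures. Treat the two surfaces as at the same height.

F = 13.2 kN

From P + ½ρv² = const at equal height, P_low − P_up = ½ρ(v_up² − v_low²).
ΔP = ½·1030·(7.42² − 6.24²) = 8300 Pa.
Lift = ΔP · A = 8300 × 1.59 = 13200 N.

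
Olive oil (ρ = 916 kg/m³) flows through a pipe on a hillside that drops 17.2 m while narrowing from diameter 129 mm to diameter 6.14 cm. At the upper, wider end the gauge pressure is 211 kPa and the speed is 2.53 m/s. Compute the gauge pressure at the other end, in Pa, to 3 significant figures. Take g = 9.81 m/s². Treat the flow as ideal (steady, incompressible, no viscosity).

P₂ ≈ 311000 Pa

Continuity gives A₁v₁ = A₂v₂, so v₂ = (131 cm²)/(29.6 cm²) × 2.53 m/s = 11.2 m/s.
Energy conservation along the streamline gives P₂ = P₁ − ½ρ(v₂² − v₁²) − ρg(h₂ − h₁).
P₂ = 211000 + ½·916·(2.53² − 11.2²) − 916·9.81·(−17.2) = 211000 + (-54200) − (-155000) = 311000 Pa.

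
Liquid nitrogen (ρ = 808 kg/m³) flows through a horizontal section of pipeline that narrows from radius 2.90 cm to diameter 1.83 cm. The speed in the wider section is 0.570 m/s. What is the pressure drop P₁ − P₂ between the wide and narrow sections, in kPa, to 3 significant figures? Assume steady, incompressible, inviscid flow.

ΔP = 13.1 kPa

Continuity gives A₁v₁ = A₂v₂, so v₂ = (26.4 cm²)/(2.63 cm²) × 0.570 m/s = 5.73 m/s.
With no height change, Bernoulli's equation is P₁ + ½ρv₁² = P₂ + ½ρv₂².
P₁ − P₂ = ½·808·(5.73² − 0.570²) = ½·808·32.5 = 13100 Pa.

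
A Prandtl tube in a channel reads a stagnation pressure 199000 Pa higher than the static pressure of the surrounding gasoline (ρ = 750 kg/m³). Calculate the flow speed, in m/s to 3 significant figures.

Bernoulli between the free stream and the stagnation point: ½ρv² = P_stag − P_static.
v = √(2ΔP/ρ) = √(2·199000/750) = 23.0 m/s.

v ≈ 23.0 m/s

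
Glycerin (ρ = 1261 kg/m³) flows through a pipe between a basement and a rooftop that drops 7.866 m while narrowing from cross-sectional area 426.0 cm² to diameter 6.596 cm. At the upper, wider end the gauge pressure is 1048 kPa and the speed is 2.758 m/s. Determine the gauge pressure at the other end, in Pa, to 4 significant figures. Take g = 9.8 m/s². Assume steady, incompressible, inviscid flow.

404600 Pa

Continuity gives A₁v₁ = A₂v₂, so v₂ = (426.0 cm²)/(34.17 cm²) × 2.758 m/s = 34.38 m/s.
Bernoulli: P₁ + ½ρv₁² + ρg h₁ = P₂ + ½ρv₂² + ρg h₂, so P₂ = P₁ + ½ρ(v₁² − v₂²) − ρg(h₂ − h₁).
P₂ = 1048000 + ½·1261·(2.758² − 34.38²) − 1261·9.8·(−7.866) = 1048000 + (-740600) − (-97210) = 404600 Pa.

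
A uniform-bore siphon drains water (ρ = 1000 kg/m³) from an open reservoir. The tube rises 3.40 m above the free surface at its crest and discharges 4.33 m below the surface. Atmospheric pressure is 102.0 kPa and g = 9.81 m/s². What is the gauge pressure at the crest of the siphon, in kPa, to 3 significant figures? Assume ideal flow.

P_gauge ≈ -75.8 kPa

From the surface to the outlet (both open to atmosphere, surface at rest): v = √(2g·h_out) = √(2·9.81·4.33) = 9.22 m/s.
With constant cross-section the crest speed equals v; applying Bernoulli from the surface up to the crest, P_top = P_atm − ½ρv² − ρg·h_top.
P_top = 102000 − ½·1000·9.22² − 1000·9.81·3.40 = 26200 Pa. So P_gauge = P_top − P_atm = -75800 Pa.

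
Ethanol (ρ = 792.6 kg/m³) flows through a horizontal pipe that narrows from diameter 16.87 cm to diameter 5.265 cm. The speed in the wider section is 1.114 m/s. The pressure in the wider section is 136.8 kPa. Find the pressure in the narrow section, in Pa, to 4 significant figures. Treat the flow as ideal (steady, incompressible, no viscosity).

P₂ ≈ 85450 Pa

By continuity, v₂ = v₁·A₁/A₂ = 1.114·(223.5/21.77) = 11.44 m/s.
Along the horizontal streamline, P + ½ρv² is constant.
P₂ = P₁ − ½ρ(v₂² − v₁²) = 136800 − ½·792.6·(11.44² − 1.114²) = 136800 − 51350 = 85450 Pa.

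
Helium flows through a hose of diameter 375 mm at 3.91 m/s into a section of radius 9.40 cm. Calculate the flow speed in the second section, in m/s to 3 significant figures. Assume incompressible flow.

v₂ ≈ 15.6 m/s

Continuity gives A₁v₁ = A₂v₂, so v₂ = (1100 cm²)/(278 cm²) × 3.91 m/s = 15.6 m/s.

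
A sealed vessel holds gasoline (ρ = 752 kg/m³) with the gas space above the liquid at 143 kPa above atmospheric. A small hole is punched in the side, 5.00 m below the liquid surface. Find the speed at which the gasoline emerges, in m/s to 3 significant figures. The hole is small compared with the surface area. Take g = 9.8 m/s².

v ≈ 21.9 m/s

Take point 1 at the surface (v₁ ≈ 0) and point 2 at the hole (at atmospheric pressure). Bernoulli: P₁ + ρg h = P_atm + ½ρv₂².
With P₁ − P_atm = 143000 Pa, v₂ = √(2gh + 2ΔP/ρ) = √(2·9.8·5.00 + 2·143000/752) = 21.9 m/s.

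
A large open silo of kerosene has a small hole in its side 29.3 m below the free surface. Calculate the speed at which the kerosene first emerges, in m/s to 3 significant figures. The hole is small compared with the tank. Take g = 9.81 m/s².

v ≈ 24.0 m/s

Torricelli's result v = √(2gh) gives v = √(2·9.81·29.3) = 24.0 m/s.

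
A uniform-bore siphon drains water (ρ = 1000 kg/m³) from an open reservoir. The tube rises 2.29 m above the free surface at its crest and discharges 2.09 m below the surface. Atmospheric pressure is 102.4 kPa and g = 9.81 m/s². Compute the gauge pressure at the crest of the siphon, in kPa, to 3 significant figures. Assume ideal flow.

Bernoulli surface→outlet gives ½v² = g·h_out, so v = √(2·9.81·2.09) = 6.40 m/s.
The bore is uniform, so the speed at the crest is the same v. Bernoulli surface→crest: P_atm = P_top + ½ρv² + ρg·h_top.
P_top = 102400 − ½·1000·6.40² − 1000·9.81·2.29 = 59400 Pa. So P_gauge = P_top − P_atm = -43000 Pa.

-43.0 kPa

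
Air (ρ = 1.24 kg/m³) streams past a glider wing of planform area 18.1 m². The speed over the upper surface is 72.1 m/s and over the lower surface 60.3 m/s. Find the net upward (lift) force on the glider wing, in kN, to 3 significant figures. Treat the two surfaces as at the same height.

F ≈ 17.5 kN

With equal heights on the two surfaces, Bernoulli gives P_lower − P_upper = ½ρ(v_upper² − v_lower²).
ΔP = ½·1.24·(72.1² − 60.3²) = 969 Pa.
Lift = ΔP · A = 969 × 18.1 = 17500 N.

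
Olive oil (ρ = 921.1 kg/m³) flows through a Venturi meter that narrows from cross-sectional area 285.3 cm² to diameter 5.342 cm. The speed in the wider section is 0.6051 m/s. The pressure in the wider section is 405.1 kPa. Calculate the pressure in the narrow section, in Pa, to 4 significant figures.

P₂ ≈ 377900 Pa

Mass conservation (A₁v₁ = A₂v₂) gives v₂ = 0.6051 × 285.3/22.41 = 7.702 m/s.
The pipe is horizontal, so Bernoulli reduces to P₁ + ½ρv₁² = P₂ + ½ρv₂².
P₂ = P₁ − ½ρ(v₂² − v₁²) = 405100 − ½·921.1·(7.702² − 0.6051²) = 405100 − 27160 = 377900 Pa.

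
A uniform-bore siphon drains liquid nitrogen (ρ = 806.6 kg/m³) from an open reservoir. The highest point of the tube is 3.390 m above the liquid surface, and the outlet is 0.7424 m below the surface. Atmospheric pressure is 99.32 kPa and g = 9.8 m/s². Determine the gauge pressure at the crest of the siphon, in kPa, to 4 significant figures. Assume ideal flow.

The outlet speed comes from Torricelli: v = √(2g·0.7424) = 3.815 m/s.
The bore is uniform, so the speed at the crest is the same v. Bernoulli surface→crest: P_atm = P_top + ½ρv² + ρg·h_top.
P_top = 99320 − ½·806.6·3.815² − 806.6·9.8·3.390 = 66650 Pa. So P_gauge = P_top − P_atm = -32670 Pa.

P_gauge ≈ -32.67 kPa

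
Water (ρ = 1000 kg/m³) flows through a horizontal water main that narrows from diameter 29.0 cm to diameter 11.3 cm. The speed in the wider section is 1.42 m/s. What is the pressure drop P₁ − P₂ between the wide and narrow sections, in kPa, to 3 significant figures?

42.7 kPa

The volume flow rate is constant, so v₂ = (A₁/A₂)v₁ = (661/100)·1.42 = 9.35 m/s.
Bernoulli (h₁ = h₂): P₁ − P₂ = ½ρ(v₂² − v₁²).
P₁ − P₂ = ½·1000·(9.35² − 1.42²) = ½·1000·85.5 = 42700 Pa.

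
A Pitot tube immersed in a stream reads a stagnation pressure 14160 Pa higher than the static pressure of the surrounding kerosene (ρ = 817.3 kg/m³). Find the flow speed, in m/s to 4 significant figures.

The dynamic pressure equals the rise in static pressure at the stagnation point: ΔP = ½ρv².
v = √(2ΔP/ρ) = √(2·14160/817.3) = 5.886 m/s.

v ≈ 5.886 m/s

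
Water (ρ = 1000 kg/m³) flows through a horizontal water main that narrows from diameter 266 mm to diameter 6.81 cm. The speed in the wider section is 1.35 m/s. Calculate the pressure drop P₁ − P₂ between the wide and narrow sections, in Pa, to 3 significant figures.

The volume flow rate is constant, so v₂ = (A₁/A₂)v₁ = (556/36.4)·1.35 = 20.6 m/s.
Bernoulli (h₁ = h₂): P₁ − P₂ = ½ρ(v₂² − v₁²).
P₁ − P₂ = ½·1000·(20.6² − 1.35²) = ½·1000·422 = 211000 Pa.

211000 Pa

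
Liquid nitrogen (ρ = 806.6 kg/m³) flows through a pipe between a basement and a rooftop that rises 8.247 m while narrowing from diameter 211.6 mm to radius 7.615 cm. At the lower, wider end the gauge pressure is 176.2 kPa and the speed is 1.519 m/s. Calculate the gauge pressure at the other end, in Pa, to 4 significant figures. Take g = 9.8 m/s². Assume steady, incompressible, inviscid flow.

The volume flow rate is constant, so v₂ = (A₁/A₂)v₁ = (351.7/182.2)·1.519 = 2.932 m/s.
Bernoulli: P₁ + ½ρv₁² + ρg h₁ = P₂ + ½ρv₂² + ρg h₂, so P₂ = P₁ + ½ρ(v₁² − v₂²) − ρg(h₂ − h₁).
P₂ = 176200 + ½·806.6·(1.519² − 2.932²) − 806.6·9.8·(+8.247) = 176200 + (-2537) − (65190) = 108500 Pa.

P₂ ≈ 108500 Pa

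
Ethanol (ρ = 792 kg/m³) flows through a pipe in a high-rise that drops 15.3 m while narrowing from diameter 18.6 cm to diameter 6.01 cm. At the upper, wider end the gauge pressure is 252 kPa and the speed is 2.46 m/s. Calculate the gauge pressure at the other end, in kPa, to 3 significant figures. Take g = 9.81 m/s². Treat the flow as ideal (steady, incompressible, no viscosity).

P₂ ≈ 153 kPa

Mass conservation (A₁v₁ = A₂v₂) gives v₂ = 2.46 × 272/28.4 = 23.6 m/s.
Bernoulli: P₁ + ½ρv₁² + ρg h₁ = P₂ + ½ρv₂² + ρg h₂, so P₂ = P₁ + ½ρ(v₁² − v₂²) − ρg(h₂ − h₁).
P₂ = 252000 + ½·792·(2.46² − 23.6²) − 792·9.81·(−15.3) = 252000 + (-217000) − (-119000) = 153000 Pa.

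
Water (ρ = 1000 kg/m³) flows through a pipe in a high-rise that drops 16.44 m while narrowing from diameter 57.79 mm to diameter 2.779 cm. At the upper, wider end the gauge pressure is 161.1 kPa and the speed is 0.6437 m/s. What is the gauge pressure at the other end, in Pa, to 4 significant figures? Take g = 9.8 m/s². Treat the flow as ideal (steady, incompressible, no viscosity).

By continuity, v₂ = v₁·A₁/A₂ = 0.6437·(26.23/6.066) = 2.784 m/s.
Applying Bernoulli between the two ends and solving for P₂: P₂ = P₁ + ½ρ(v₁² − v₂²) − ρgΔh.
P₂ = 161100 + ½·1000·(0.6437² − 2.784²) − 1000·9.8·(−16.44) = 161100 + (-3667) − (-161100) = 318500 Pa.

P₂ ≈ 318500 Pa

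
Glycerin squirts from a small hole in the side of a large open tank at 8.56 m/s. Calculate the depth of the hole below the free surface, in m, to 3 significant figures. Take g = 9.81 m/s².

h = 3.73 m

For a small hole in a large open tank, ½v² = gh, giving h = v²/(2g).
h = 8.56²/(2·9.81) = 73.3/19.62 = 3.73 m.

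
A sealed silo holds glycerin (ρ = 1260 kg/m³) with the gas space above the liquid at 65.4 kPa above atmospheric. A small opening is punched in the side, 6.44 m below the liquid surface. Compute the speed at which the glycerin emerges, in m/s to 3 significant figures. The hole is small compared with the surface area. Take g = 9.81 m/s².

15.2 m/s

Take point 1 at the surface (v₁ ≈ 0) and point 2 at the hole (at atmospheric pressure). Bernoulli: P₁ + ρg h = P_atm + ½ρv₂².
With P₁ − P_atm = 65400 Pa, v₂ = √(2gh + 2ΔP/ρ) = √(2·9.81·6.44 + 2·65400/1260) = 15.2 m/s.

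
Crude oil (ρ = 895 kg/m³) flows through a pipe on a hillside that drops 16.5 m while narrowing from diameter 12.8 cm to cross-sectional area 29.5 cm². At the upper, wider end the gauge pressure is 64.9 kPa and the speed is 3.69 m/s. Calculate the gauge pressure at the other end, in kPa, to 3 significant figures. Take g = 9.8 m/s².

P₂ ≈ 99.8 kPa

Mass conservation (A₁v₁ = A₂v₂) gives v₂ = 3.69 × 129/29.5 = 16.1 m/s.
Applying Bernoulli between the two ends and solving for P₂: P₂ = P₁ + ½ρ(v₁² − v₂²) − ρgΔh.
P₂ = 64900 + ½·895·(3.69² − 16.1²) − 895·9.8·(−16.5) = 64900 + (-110000) − (-145000) = 99800 Pa.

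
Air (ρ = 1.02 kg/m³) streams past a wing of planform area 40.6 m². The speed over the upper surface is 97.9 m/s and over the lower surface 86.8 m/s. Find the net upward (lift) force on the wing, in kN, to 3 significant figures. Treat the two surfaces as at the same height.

The faster flow above has the lower pressure; Bernoulli (same height) gives ΔP = ½ρ(v_up² − v_low²).
ΔP = ½·1.02·(97.9² − 86.8²) = 1050 Pa.
Lift = ΔP · A = 1050 × 40.6 = 42500 N.

42.5 kN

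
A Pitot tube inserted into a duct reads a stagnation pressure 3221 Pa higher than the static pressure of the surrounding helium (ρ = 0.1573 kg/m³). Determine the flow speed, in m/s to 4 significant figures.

v ≈ 202.4 m/s

Bernoulli between the free stream and the stagnation point: ½ρv² = P_stag − P_static.
v = √(2ΔP/ρ) = √(2·3221/0.1573) = 202.4 m/s.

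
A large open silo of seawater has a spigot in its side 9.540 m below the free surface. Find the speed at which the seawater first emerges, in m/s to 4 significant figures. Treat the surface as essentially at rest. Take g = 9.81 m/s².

v ≈ 13.68 m/s

With the surface at rest and both surface and jet at atmospheric pressure, Bernoulli gives ρg h = ½ρv², so v = √(2gh) = √(2·9.81·9.540) = 13.68 m/s.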